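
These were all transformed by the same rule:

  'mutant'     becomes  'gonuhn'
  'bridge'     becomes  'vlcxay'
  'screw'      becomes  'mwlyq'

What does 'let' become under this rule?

fyn

Compare letters: m→g is +20, u→o is +20, t→n is +20 — a constant shift. It's a constant shift of +20 (ROT20).
On let: l+20=f, e+20=y, t+20=n.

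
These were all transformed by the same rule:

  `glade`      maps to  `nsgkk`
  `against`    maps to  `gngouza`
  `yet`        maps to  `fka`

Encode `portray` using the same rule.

wuyaygf

The shift depends on letter class: consonant g→n is +7, but vowel a→g is +6. The rule splits by letter class: vowels +6, consonants +7.
For portray: p(cons)+7=w, o(vowel)+6=u, r(cons)+7=y, t(cons)+7=a, r(cons)+7=y, a(vowel)+6=g, y(cons)+7=f.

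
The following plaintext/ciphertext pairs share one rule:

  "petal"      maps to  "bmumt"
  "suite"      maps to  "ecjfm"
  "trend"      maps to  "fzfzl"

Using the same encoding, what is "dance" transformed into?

pioom

Shifts by position in petal: pos 0: p→b (+12), pos 1: e→m (+8), pos 2: t→u (+1), pos 3: a→m (+12), pos 4: l→t (+8) — repeating every 3. It's a Vigenère-style cipher with numeric key [12,8,1]: position i shifts by key[i mod 3].
Applying it to dance: d+12=p, a+8=i, n+1=o, c+12=o, e+8=m.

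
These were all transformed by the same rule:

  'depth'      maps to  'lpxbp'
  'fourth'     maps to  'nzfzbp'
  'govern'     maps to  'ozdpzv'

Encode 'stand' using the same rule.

ablvl

The rule splits by letter class: vowels +11, consonants +8.
On stand: s(cons)+8=a, t(cons)+8=b, a(vowel)+11=l, n(cons)+8=v, d(cons)+8=l.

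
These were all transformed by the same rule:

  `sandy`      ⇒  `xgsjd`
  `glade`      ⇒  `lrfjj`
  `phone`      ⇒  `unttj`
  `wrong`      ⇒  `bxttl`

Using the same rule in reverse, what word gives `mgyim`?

It's a Vigenère-style cipher with numeric key [5,6]: position i shifts by key[i mod 2].
Decoding mgyim: m−5=h, g−6=a, y−5=t, i−6=c, m−5=h.

hatch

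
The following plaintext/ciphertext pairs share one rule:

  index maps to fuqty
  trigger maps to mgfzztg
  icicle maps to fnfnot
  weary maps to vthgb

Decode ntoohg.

cellar

This is an affine cipher: with a=0,…,z=25, each position x becomes (3x+7) mod 26.
Reversing it on ntoohg: n(13)→9·(13−7)≡2=c; t(19)→9·(19−7)≡4=e; o(14)→9·(14−7)≡11=l; o(14)→9·(14−7)≡11=l; h(7)→9·(7−7)≡0=a; g(6)→9·(6−7)≡17=r (all mod 26).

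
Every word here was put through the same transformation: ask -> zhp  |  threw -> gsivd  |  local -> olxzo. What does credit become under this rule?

Letters are reflected about the middle of the alphabet (position → 25−position): Atbash.
Applying it to credit: c↔x, r↔i, e↔v, d↔w, i↔r, t↔g.

xivwrg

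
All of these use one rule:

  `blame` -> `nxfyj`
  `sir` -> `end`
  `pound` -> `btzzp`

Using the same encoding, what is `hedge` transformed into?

The shift depends on letter class: consonant b→n is +12, but vowel a→f is +5. Two shifts are in play — +5 for a/e/i/o/u, +12 for every other letter.
On hedge: h(cons)+12=t, e(vowel)+5=j, d(cons)+12=p, g(cons)+12=s, e(vowel)+5=j.

tjpsj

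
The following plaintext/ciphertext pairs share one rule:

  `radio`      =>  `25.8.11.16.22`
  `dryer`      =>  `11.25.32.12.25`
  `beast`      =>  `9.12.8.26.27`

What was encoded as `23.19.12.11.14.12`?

r is letter #18 and maps to 25: an offset of 7. Letters become their 1-based position plus 7 (so a→8, b→9, …).
Decoding 23.19.12.11.14.12: 23→(23−7)÷1=16=p, 19→(19−7)÷1=12=l, 12→(12−7)÷1=5=e, 11→(11−7)÷1=4=d, 14→(14−7)÷1=7=g, 12→(12−7)÷1=5=e.

pledge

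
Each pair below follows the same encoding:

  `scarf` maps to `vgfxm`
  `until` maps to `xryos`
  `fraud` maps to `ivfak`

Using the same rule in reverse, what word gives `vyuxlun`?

In scarf: s→v is +3, c→g is +4, a→f is +5, r→x is +6 — the shift increases by 1 each position. The shift increases by 1 at each position, starting from +3: 3, 4, 5, ….
Undoing it on vyuxlun: v−3=s, y−4=u, u−5=p, x−6=r, l−7=e, u−8=m, n−9=e.

supreme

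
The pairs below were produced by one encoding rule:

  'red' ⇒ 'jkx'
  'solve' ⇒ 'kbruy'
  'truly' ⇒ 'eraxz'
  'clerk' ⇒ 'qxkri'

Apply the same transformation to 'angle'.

krmtg

Read the word backwards and shift each letter +6.
On angle: reverse → elgna; then shift: e+6=k, l+6=r, g+6=m, n+6=t, a+6=g.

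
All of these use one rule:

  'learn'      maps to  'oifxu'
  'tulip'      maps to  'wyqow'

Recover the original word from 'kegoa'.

habit

In learn: l→o is +3, e→i is +4, a→f is +5, r→x is +6 — the shift increases by 1 each position. Each letter shifts forward by (position + 3), i.e. 3, 4, 5, … — the shift grows by one for each successive letter.
Reversing it on kegoa: k−3=h, e−4=a, g−5=b, o−6=i, a−7=t.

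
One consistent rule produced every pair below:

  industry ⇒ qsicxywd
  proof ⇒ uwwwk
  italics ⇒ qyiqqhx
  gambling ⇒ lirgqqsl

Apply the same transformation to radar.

wiiiw

Two shifts are in play — +8 for a/e/i/o/u, +5 for every other letter.
For radar: r(cons)+5=w, a(vowel)+8=i, d(cons)+5=i, a(vowel)+8=i, r(cons)+5=w.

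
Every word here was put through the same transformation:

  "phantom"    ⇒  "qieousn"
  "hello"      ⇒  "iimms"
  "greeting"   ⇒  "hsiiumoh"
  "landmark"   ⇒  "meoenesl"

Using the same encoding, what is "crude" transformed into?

The shift depends on letter class: consonant p→q is +1, but vowel a→e is +4. Vowels shift forward by 4 and consonants shift forward by 1.
On crude: c(cons)+1=d, r(cons)+1=s, u(vowel)+4=y, d(cons)+1=e, e(vowel)+4=i.

dsyei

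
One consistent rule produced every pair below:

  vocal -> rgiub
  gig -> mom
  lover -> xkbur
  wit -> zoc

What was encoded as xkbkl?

The output letters match the input read backwards, each shifted +6: vocal reversed is lacov. Two steps: reverse the string, then apply a Caesar shift of +6.
Decoding xkbkl: shift back: x−6=r, k−6=e, b−6=v, k−6=e, l−6=f → revef; then reverse → fever.

fever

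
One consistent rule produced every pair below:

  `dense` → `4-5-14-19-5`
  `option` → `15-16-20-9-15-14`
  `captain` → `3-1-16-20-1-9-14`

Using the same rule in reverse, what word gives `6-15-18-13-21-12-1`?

formula

d is letter #4 and maps to 4: an offset of 0. Letters become their 1-indexed alphabet positions: a=1 … z=26.
Undoing it on 6-15-18-13-21-12-1: 6=f, 15=o, 18=r, 13=m, 21=u, 12=l, 1=a.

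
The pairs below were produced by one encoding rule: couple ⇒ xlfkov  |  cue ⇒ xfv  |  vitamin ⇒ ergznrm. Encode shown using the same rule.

hsldm

Each pair mirrors across the alphabet (c↔x, o↔l, u↔f): positions sum to 25. This is the alphabet-reversal cipher (Atbash): a becomes z, b becomes y, etc.
Applying it to shown: s↔h, h↔s, o↔l, w↔d, n↔m.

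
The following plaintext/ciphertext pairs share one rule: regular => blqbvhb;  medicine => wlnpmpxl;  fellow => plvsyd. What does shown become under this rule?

Shifts by position in regular: pos 0: r→b (+10), pos 1: e→l (+7), pos 2: g→q (+10), pos 3: u→b (+7) — repeating every 2. The shifts repeat in a cycle of length 2: positions 0,1,… shift by +10, +7, then the pattern repeats.
Applying it to shown: s+10=c, h+7=o, o+10=y, w+7=d, n+10=x.

coydx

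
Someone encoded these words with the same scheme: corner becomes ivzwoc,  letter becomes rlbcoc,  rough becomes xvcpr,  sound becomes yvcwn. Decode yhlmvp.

saddle

In corner: c→i is +6, o→v is +7, r→z is +8, n→w is +9 — the shift increases by 1 each position. The shift increases by 1 at each position, starting from +6: 6, 7, 8, ….
Reversing it on yhlmvp: y−6=s, h−7=a, l−8=d, m−9=d, v−10=l, p−11=e.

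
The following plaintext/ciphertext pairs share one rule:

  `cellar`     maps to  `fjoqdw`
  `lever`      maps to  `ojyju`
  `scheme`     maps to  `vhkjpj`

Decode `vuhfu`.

spear

Shifts by position in cellar: pos 0: c→f (+3), pos 1: e→j (+5), pos 2: l→o (+3), pos 3: l→q (+5) — repeating every 2. A repeating key of period 2 is used — shifts +3, +5 over and over.
Reversing it on vuhfu: v−3=s, u−5=p, h−3=e, f−5=a, u−3=r.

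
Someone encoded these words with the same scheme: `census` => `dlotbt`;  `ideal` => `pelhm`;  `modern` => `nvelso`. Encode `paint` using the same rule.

The shift depends on letter class: consonant c→d is +1, but vowel e→l is +7. The rule splits by letter class: vowels +7, consonants +1.
Applying it to paint: p(cons)+1=q, a(vowel)+7=h, i(vowel)+7=p, n(cons)+1=o, t(cons)+1=u.

qhpou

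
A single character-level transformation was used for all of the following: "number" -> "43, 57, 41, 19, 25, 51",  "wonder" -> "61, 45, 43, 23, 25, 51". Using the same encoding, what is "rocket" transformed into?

The formula is n = 2×(alphabet index, a=1) + 15.
Applying it to rocket: r=18→51, o=15→45, c=3→21, k=11→37, e=5→25, t=20→55.

51, 45, 21, 37, 25, 55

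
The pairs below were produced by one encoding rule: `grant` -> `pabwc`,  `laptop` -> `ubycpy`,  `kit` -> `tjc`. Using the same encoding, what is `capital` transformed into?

The shift depends on letter class: consonant g→p is +9, but vowel a→b is +1. Two shifts are in play — +1 for a/e/i/o/u, +9 for every other letter.
For capital: c(cons)+9=l, a(vowel)+1=b, p(cons)+9=y, i(vowel)+1=j, t(cons)+9=c, a(vowel)+1=b, l(cons)+9=u.

lbyjcbu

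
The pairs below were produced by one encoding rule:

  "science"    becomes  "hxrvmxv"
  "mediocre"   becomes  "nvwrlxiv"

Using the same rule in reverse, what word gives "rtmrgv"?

ignite

Each pair mirrors across the alphabet (s↔h, c↔x, i↔r): positions sum to 25. This is the alphabet-reversal cipher (Atbash): a becomes z, b becomes y, etc.
Undoing it on rtmrgv: r↔i, t↔g, m↔n, r↔i, g↔t, v↔e.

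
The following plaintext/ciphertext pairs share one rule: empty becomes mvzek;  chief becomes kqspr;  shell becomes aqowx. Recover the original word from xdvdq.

In empty: e→m is +8, m→v is +9, p→z is +10, t→e is +11 — the shift increases by 1 each position. Each letter shifts forward by (position + 8), i.e. 8, 9, 10, … — the shift grows by one for each successive letter.
Undoing it on xdvdq: x−8=p, d−9=u, v−10=l, d−11=s, q−12=e.

pulse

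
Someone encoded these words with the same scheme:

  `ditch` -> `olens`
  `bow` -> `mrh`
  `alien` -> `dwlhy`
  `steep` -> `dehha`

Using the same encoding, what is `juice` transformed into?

The shift depends on letter class: consonant d→o is +11, but vowel i→l is +3. The rule splits by letter class: vowels +3, consonants +11.
Applying it to juice: j(cons)+11=u, u(vowel)+3=x, i(vowel)+3=l, c(cons)+11=n, e(vowel)+3=h.

uxlnh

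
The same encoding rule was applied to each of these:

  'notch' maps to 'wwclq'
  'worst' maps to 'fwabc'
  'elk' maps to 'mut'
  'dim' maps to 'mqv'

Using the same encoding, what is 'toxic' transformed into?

cwgql

Vowels shift forward by 8 and consonants shift forward by 9.
On toxic: t(cons)+9=c, o(vowel)+8=w, x(cons)+9=g, i(vowel)+8=q, c(cons)+9=l.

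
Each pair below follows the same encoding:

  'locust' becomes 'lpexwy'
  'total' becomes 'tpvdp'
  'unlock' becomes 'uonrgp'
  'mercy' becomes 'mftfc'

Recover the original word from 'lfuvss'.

In locust: l→l is +0, o→p is +1, c→e is +2, u→x is +3 — the shift increases by 1 each position. The shift increases by 1 at each position, starting from +0: 0, 1, 2, ….
Reversing it on lfuvss: l−0=l, f−1=e, u−2=s, v−3=s, s−4=o, s−5=n.

lesson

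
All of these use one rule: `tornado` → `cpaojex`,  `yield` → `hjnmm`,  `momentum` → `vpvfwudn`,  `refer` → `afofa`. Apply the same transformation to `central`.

Shifts by position in tornado: pos 0: t→c (+9), pos 1: o→p (+1), pos 2: r→a (+9), pos 3: n→o (+1) — repeating every 2. The shifts repeat in a cycle of length 2: positions 0,1,… shift by +9, +1, then the pattern repeats.
On central: c+9=l, e+1=f, n+9=w, t+1=u, r+9=a, a+1=b, l+9=u.

lfwuabu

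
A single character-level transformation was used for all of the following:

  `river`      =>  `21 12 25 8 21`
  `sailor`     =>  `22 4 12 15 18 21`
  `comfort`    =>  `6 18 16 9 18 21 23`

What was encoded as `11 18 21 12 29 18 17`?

r is letter #18 and maps to 21: an offset of 3. The number is (letter's place in the alphabet, a=1) + 3.
Decoding 11 18 21 12 29 18 17: 11→(11−3)÷1=8=h, 18→(18−3)÷1=15=o, 21→(21−3)÷1=18=r, 12→(12−3)÷1=9=i, 29→(29−3)÷1=26=z, 18→(18−3)÷1=15=o, 17→(17−3)÷1=14=n.

horizon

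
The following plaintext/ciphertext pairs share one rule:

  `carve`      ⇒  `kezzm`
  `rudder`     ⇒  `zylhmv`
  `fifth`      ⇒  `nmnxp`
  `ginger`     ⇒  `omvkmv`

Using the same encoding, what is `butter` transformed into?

Shifts by position in carve: pos 0: c→k (+8), pos 1: a→e (+4), pos 2: r→z (+8), pos 3: v→z (+4) — repeating every 2. It's a Vigenère-style cipher with numeric key [8,4]: position i shifts by key[i mod 2].
Applying it to butter: b+8=j, u+4=y, t+8=b, t+4=x, e+8=m, r+4=v.

jybxmv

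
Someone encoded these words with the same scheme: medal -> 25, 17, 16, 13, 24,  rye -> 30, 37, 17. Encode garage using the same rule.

m is letter #13 and maps to 25: an offset of 12. Each letter is replaced by its alphabet position (a=1..z=26) + 12.
On garage: g=7→19, a=1→13, r=18→30, a=1→13, g=7→19, e=5→17.

19, 13, 30, 13, 19, 17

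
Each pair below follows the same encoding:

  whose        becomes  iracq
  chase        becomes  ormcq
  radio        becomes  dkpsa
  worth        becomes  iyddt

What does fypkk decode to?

Shifts by position in whose: pos 0: w→i (+12), pos 1: h→r (+10), pos 2: o→a (+12), pos 3: s→c (+10) — repeating every 2. A repeating key of period 2 is used — shifts +12, +10 over and over.
Reversing it on fypkk: f−12=t, y−10=o, p−12=d, k−10=a, k−12=y.

today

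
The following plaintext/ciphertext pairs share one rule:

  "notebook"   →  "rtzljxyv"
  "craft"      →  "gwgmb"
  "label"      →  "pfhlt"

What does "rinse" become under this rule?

In notebook: n→r is +4, o→t is +5, t→z is +6, e→l is +7 — the shift increases by 1 each position. Letter i (0-indexed) is shifted by i+4, so successive shifts are 4, 5, 6, ….
On rinse: r+4=v, i+5=n, n+6=t, s+7=z, e+8=m.

vntzm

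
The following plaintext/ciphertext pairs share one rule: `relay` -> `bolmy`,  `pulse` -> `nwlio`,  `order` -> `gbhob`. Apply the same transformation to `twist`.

r(17)→b(1) and e(4)→o(14) fit y≡7x+12 (mod 26); the inverse of 7 mod 26 is 15. Each letter's alphabet position (a=0..z=25) is mapped through 7·x+12 mod 26 — an affine cipher.
On twist: t(19)→7·19+12≡15=p; w(22)→7·22+12≡10=k; i(8)→7·8+12≡16=q; s(18)→7·18+12≡8=i; t(19)→7·19+12≡15=p (all mod 26).

pkqip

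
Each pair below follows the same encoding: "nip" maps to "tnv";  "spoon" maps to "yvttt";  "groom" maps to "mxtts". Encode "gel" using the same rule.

mjr

The rule splits by letter class: vowels +5, consonants +6.
Applying it to gel: g(cons)+6=m, e(vowel)+5=j, l(cons)+6=r.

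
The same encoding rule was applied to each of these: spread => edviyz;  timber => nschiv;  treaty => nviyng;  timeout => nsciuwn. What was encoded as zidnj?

Treating letters as 0–25, the rule is x ↦ 9x + 24 (mod 26).
Undoing it on zidnj: z(25)→3·(25−24)≡3=d; i(8)→3·(8−24)≡4=e; d(3)→3·(3−24)≡15=p; n(13)→3·(13−24)≡19=t; j(9)→3·(9−24)≡7=h (all mod 26).

depth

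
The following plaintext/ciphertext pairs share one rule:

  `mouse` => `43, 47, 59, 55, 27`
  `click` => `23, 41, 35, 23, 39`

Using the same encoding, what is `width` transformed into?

m(#13)→43 and o(#15)→47: differences scale by 2, so n = 2·pos + 17. With a=1..z=26, the number is 2·pos + 17.
Applying it to width: w=23→63, i=9→35, d=4→25, t=20→57, h=8→33.

63, 35, 25, 57, 33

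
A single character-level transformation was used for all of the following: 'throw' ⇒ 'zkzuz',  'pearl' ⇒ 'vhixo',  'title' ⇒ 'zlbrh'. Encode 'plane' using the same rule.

voith

Shifts by position in throw: pos 0: t→z (+6), pos 1: h→k (+3), pos 2: r→z (+8), pos 3: o→u (+6), pos 4: w→z (+3) — repeating every 3. It's a Vigenère-style cipher with numeric key [6,3,8]: position i shifts by key[i mod 3].
On plane: p+6=v, l+3=o, a+8=i, n+6=t, e+3=h.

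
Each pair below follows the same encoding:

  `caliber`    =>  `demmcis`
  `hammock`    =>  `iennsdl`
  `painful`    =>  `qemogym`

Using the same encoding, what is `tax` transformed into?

uey

Two shifts are in play — +4 for a/e/i/o/u, +1 for every other letter.
For tax: t(cons)+1=u, a(vowel)+4=e, x(cons)+1=y.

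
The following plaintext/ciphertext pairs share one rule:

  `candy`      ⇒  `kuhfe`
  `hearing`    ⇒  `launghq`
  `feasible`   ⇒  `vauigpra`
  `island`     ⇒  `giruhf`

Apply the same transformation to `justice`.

byidgka

c(2)→k(10) and a(0)→u(20) fit y≡21x+20 (mod 26); the inverse of 21 mod 26 is 5. This is an affine cipher: with a=0,…,z=25, each position x becomes (21x+20) mod 26.
For justice: j(9)→21·9+20≡1=b; u(20)→21·20+20≡24=y; s(18)→21·18+20≡8=i; t(19)→21·19+20≡3=d; i(8)→21·8+20≡6=g; c(2)→21·2+20≡10=k; e(4)→21·4+20≡0=a (all mod 26).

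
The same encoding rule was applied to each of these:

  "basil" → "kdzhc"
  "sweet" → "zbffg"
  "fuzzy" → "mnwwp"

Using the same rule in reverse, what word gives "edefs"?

Each letter's alphabet position (a=0..z=25) is mapped through 7·x+3 mod 26 — an affine cipher.
Undoing it on edefs: e(4)→15·(4−3)≡15=p; d(3)→15·(3−3)≡0=a; e(4)→15·(4−3)≡15=p; f(5)→15·(5−3)≡4=e; s(18)→15·(18−3)≡17=r (all mod 26).

paper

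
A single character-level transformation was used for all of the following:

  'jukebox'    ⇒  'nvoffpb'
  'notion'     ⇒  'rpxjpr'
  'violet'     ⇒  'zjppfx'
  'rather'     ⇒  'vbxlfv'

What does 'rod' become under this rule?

vph

The shift depends on letter class: consonant j→n is +4, but vowel u→v is +1. The rule splits by letter class: vowels +1, consonants +4.
On rod: r(cons)+4=v, o(vowel)+1=p, d(cons)+4=h.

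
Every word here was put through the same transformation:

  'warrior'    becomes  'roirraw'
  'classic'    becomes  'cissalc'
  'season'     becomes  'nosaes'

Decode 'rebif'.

fiber

The output letters match the input read backwards: warrior reversed is roirraw. It's just the letters in reverse order.
Reversing it on rebif: then reverse → fiber.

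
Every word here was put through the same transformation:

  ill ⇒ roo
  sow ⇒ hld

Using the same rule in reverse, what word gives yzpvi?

Each pair mirrors across the alphabet (i↔r, l↔o, l↔o): positions sum to 25. Each letter is replaced by its mirror in the alphabet: a↔z, b↔y, c↔x, and so on (the Atbash cipher).
Decoding yzpvi: y↔b, z↔a, p↔k, v↔e, i↔r.

baker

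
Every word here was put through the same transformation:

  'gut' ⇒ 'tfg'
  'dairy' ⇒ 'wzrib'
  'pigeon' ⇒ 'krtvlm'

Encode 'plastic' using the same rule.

kozhgrx

This is the alphabet-reversal cipher (Atbash): a becomes z, b becomes y, etc.
Applying it to plastic: p↔k, l↔o, a↔z, s↔h, t↔g, i↔r, c↔x.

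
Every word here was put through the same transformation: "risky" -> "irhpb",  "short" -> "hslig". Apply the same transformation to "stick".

Letters are reflected about the middle of the alphabet (position → 25−position): Atbash.
On stick: s↔h, t↔g, i↔r, c↔x, k↔p.

hgrxp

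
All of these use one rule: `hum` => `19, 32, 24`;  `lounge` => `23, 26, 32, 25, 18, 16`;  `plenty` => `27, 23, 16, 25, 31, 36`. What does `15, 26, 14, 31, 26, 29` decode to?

doctor

h is letter #8 and maps to 19: an offset of 11. Letters become their 1-based position plus 11 (so a→12, b→13, …).
Undoing it on 15, 26, 14, 31, 26, 29: 15→(15−11)÷1=4=d, 26→(26−11)÷1=15=o, 14→(14−11)÷1=3=c, 31→(31−11)÷1=20=t, 26→(26−11)÷1=15=o, 29→(29−11)÷1=18=r.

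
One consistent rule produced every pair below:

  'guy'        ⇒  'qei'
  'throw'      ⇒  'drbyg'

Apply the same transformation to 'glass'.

Compare letters: g→q is +10, u→e is +10, y→i is +10 — a constant shift. Every letter moves 10 places later in the alphabet, wrapping around z→a.
For glass: g+10=q, l+10=v, a+10=k, s+10=c, s+10=c.

qvkcc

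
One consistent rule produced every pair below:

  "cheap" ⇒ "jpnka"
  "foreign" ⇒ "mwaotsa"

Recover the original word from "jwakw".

coral

The shift increases by 1 at each position, starting from +7: 7, 8, 9, ….
Decoding jwakw: j−7=c, w−8=o, a−9=r, k−10=a, w−11=l.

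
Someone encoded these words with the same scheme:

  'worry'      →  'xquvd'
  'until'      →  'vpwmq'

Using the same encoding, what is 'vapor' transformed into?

wcssw

In worry: w→x is +1, o→q is +2, r→u is +3, r→v is +4 — the shift increases by 1 each position. Each letter shifts forward by (position + 1), i.e. 1, 2, 3, … — the shift grows by one for each successive letter.
Applying it to vapor: v+1=w, a+2=c, p+3=s, o+4=s, r+5=w.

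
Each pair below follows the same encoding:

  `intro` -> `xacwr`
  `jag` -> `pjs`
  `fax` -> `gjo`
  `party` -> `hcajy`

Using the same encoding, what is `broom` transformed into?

vxxak

The word is reversed, then every letter is shifted forward by 9.
For broom: reverse → moorb; then shift: m+9=v, o+9=x, o+9=x, r+9=a, b+9=k.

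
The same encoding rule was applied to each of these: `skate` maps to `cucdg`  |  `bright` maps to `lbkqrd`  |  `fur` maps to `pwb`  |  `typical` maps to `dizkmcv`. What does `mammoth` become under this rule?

The shift depends on letter class: consonant s→c is +10, but vowel a→c is +2. Two shifts are in play — +2 for a/e/i/o/u, +10 for every other letter.
Applying it to mammoth: m(cons)+10=w, a(vowel)+2=c, m(cons)+10=w, m(cons)+10=w, o(vowel)+2=q, t(cons)+10=d, h(cons)+10=r.

wcwwqdr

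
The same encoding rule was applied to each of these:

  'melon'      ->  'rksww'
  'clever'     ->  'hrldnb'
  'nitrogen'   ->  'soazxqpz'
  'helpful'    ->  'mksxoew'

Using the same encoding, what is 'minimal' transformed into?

rouqvkw

In melon: m→r is +5, e→k is +6, l→s is +7, o→w is +8 — the shift increases by 1 each position. The shift increases by 1 at each position, starting from +5: 5, 6, 7, ….
For minimal: m+5=r, i+6=o, n+7=u, i+8=q, m+9=v, a+10=k, l+11=w.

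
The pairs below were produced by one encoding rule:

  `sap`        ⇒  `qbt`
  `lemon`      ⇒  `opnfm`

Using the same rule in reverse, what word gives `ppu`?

too

Two steps: reverse the string, then apply a Caesar shift of +1.
Decoding ppu: shift back: p−1=o, p−1=o, u−1=t → oot; then reverse → too.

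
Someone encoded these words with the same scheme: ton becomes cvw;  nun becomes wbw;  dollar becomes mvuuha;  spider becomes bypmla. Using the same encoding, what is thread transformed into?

cqalhm

The shift depends on letter class: consonant t→c is +9, but vowel o→v is +7. Two shifts are in play — +7 for a/e/i/o/u, +9 for every other letter.
For thread: t(cons)+9=c, h(cons)+9=q, r(cons)+9=a, e(vowel)+7=l, a(vowel)+7=h, d(cons)+9=m.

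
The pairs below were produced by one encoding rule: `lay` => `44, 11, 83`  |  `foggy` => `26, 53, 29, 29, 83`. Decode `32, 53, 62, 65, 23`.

l(#12)→44 and a(#1)→11: differences scale by 3, so n = 3·pos + 8. Each letter becomes 3×(its alphabet position, a=1..z=26) + 8.
Undoing it on 32, 53, 62, 65, 23: 32→(32−8)÷3=8=h, 53→(53−8)÷3=15=o, 62→(62−8)÷3=18=r, 65→(65−8)÷3=19=s, 23→(23−8)÷3=5=e.

horse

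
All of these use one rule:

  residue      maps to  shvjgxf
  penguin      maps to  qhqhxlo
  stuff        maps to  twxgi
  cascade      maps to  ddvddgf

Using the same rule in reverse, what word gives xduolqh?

Shifts by position in residue: pos 0: r→s (+1), pos 1: e→h (+3), pos 2: s→v (+3), pos 3: i→j (+1), pos 4: d→g (+3), pos 5: u→x (+3) — repeating every 3. A repeating key of period 3 is used — shifts +1, +3, +3 over and over.
Decoding xduolqh: x−1=w, d−3=a, u−3=r, o−1=n, l−3=i, q−3=n, h−1=g.

warning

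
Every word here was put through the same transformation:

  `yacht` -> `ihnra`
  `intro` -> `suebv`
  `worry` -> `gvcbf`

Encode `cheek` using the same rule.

Shifts by position in yacht: pos 0: y→i (+10), pos 1: a→h (+7), pos 2: c→n (+11), pos 3: h→r (+10), pos 4: t→a (+7) — repeating every 3. The shifts repeat in a cycle of length 3: positions 0,1,… shift by +10, +7, +11, then the pattern repeats.
On cheek: c+10=m, h+7=o, e+11=p, e+10=o, k+7=r.

mopor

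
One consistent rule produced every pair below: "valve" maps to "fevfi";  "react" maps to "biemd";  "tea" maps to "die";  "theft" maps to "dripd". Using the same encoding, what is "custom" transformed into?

mycdsw

The shift depends on letter class: consonant v→f is +10, but vowel a→e is +4. The rule splits by letter class: vowels +4, consonants +10.
On custom: c(cons)+10=m, u(vowel)+4=y, s(cons)+10=c, t(cons)+10=d, o(vowel)+4=s, m(cons)+10=w.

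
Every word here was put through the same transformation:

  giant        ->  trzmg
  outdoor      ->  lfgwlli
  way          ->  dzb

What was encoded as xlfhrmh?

cousins

Each pair mirrors across the alphabet (g↔t, i↔r, a↔z): positions sum to 25. Each letter is replaced by its mirror in the alphabet: a↔z, b↔y, c↔x, and so on (the Atbash cipher).
Decoding xlfhrmh: x↔c, l↔o, f↔u, h↔s, r↔i, m↔n, h↔s.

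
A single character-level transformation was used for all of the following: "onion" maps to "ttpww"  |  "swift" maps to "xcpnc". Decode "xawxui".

In onion: o→t is +5, n→t is +6, i→p is +7, o→w is +8 — the shift increases by 1 each position. The shift increases by 1 at each position, starting from +5: 5, 6, 7, ….
Decoding xawxui: x−5=s, a−6=u, w−7=p, x−8=p, u−9=l, i−10=y.

supply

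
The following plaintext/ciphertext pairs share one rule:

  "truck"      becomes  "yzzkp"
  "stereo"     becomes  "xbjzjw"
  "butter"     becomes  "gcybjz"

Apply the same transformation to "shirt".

xpnzy

Shifts by position in truck: pos 0: t→y (+5), pos 1: r→z (+8), pos 2: u→z (+5), pos 3: c→k (+8) — repeating every 2. The shifts repeat in a cycle of length 2: positions 0,1,… shift by +5, +8, then the pattern repeats.
Applying it to shirt: s+5=x, h+8=p, i+5=n, r+8=z, t+5=y.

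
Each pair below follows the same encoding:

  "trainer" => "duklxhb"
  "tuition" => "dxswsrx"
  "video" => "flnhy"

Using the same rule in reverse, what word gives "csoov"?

Shifts by position in trainer: pos 0: t→d (+10), pos 1: r→u (+3), pos 2: a→k (+10), pos 3: i→l (+3) — repeating every 2. A repeating key of period 2 is used — shifts +10, +3 over and over.
Decoding csoov: c−10=s, s−3=p, o−10=e, o−3=l, v−10=l.

spell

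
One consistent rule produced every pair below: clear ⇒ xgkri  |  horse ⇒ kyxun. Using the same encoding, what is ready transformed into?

ejgkx

The output letters match the input read backwards, each shifted +6: clear reversed is raelc. Read the word backwards and shift each letter +6.
For ready: reverse → ydaer; then shift: y+6=e, d+6=j, a+6=g, e+6=k, r+6=x.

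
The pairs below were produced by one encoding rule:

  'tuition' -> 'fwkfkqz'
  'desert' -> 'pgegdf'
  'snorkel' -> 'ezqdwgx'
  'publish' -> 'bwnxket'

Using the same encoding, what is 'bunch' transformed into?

The shift depends on letter class: consonant t→f is +12, but vowel u→w is +2. The rule splits by letter class: vowels +2, consonants +12.
Applying it to bunch: b(cons)+12=n, u(vowel)+2=w, n(cons)+12=z, c(cons)+12=o, h(cons)+12=t.

nwzot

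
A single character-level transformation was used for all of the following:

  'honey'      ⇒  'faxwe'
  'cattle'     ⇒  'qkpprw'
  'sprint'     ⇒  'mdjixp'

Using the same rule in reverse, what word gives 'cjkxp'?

This is an affine cipher: with a=0,…,z=25, each position x becomes (3x+10) mod 26.
Decoding cjkxp: c(2)→9·(2−10)≡6=g; j(9)→9·(9−10)≡17=r; k(10)→9·(10−10)≡0=a; x(23)→9·(23−10)≡13=n; p(15)→9·(15−10)≡19=t (all mod 26).

grant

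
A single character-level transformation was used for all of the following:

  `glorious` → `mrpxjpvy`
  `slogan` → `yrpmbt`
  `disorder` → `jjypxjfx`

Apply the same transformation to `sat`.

The shift depends on letter class: consonant g→m is +6, but vowel o→p is +1. Vowels shift forward by 1 and consonants shift forward by 6.
On sat: s(cons)+6=y, a(vowel)+1=b, t(cons)+6=z.

ybz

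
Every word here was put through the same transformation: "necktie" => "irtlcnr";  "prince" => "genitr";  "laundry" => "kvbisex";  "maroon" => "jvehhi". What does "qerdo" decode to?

fresh

n(13)→i(8) and e(4)→r(17) fit y≡25x+21 (mod 26); the inverse of 25 mod 26 is 25. This is an affine cipher: with a=0,…,z=25, each position x becomes (25x+21) mod 26.
Decoding qerdo: q(16)→25·(16−21)≡5=f; e(4)→25·(4−21)≡17=r; r(17)→25·(17−21)≡4=e; d(3)→25·(3−21)≡18=s; o(14)→25·(14−21)≡7=h (all mod 26).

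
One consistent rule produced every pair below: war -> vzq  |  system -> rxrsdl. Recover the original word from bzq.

Compare letters: w→v is +25, a→z is +25, r→q is +25 — a constant shift. Every letter moves 25 places later in the alphabet, wrapping around z→a.
Decoding bzq: b−25=c, z−25=a, q−25=r.

car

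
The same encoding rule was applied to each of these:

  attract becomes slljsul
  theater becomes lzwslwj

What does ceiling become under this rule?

uwadafy

Compare letters: a→s is +18, t→l is +18, t→l is +18 — a constant shift. It's a constant shift of +18 (ROT18).
For ceiling: c+18=u, e+18=w, i+18=a, l+18=d, i+18=a, n+18=f, g+18=y.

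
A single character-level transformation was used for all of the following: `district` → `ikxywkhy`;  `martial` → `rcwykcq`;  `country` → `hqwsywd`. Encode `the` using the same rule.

The shift depends on letter class: consonant d→i is +5, but vowel i→k is +2. The rule splits by letter class: vowels +2, consonants +5.
Applying it to the: t(cons)+5=y, h(cons)+5=m, e(vowel)+2=g.

ymg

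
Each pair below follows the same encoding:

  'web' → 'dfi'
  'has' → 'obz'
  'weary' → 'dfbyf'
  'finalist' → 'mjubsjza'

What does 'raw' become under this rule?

The shift depends on letter class: consonant w→d is +7, but vowel e→f is +1. The rule splits by letter class: vowels +1, consonants +7.
On raw: r(cons)+7=y, a(vowel)+1=b, w(cons)+7=d.

ybd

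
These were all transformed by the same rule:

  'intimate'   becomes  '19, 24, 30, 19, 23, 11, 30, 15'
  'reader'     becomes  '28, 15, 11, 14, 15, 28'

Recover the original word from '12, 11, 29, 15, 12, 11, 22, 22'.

baseball

i is letter #9 and maps to 19: an offset of 10. The number is (letter's place in the alphabet, a=1) + 10.
Reversing it on 12, 11, 29, 15, 12, 11, 22, 22: 12→(12−10)÷1=2=b, 11→(11−10)÷1=1=a, 29→(29−10)÷1=19=s, 15→(15−10)÷1=5=e, 12→(12−10)÷1=2=b, 11→(11−10)÷1=1=a, 22→(22−10)÷1=12=l, 22→(22−10)÷1=12=l.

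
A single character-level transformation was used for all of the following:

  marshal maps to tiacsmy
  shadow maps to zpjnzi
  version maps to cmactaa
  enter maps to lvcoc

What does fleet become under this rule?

In marshal: m→t is +7, a→i is +8, r→a is +9, s→c is +10 — the shift increases by 1 each position. The shift increases by 1 at each position, starting from +7: 7, 8, 9, ….
On fleet: f+7=m, l+8=t, e+9=n, e+10=o, t+11=e.

mtnoe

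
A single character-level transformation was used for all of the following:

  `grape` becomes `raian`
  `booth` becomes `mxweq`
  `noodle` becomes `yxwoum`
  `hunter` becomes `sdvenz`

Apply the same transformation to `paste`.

ajaen

It's a Vigenère-style cipher with numeric key [11,9,8]: position i shifts by key[i mod 3].
On paste: p+11=a, a+9=j, s+8=a, t+11=e, e+9=n.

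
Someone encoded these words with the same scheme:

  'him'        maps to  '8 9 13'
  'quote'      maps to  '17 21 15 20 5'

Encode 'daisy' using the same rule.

h is letter #8 and maps to 8: an offset of 0. Letters become their 1-indexed alphabet positions: a=1 … z=26.
For daisy: d=4→4, a=1→1, i=9→9, s=19→19, y=25→25.

4 1 9 19 25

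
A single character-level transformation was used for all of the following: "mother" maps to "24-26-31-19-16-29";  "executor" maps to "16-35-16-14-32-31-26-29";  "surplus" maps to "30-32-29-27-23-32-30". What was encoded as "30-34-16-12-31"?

m is letter #13 and maps to 24: an offset of 11. Letters become their 1-based position plus 11 (so a→12, b→13, …).
Undoing it on 30-34-16-12-31: 30→(30−11)÷1=19=s, 34→(34−11)÷1=23=w, 16→(16−11)÷1=5=e, 12→(12−11)÷1=1=a, 31→(31−11)÷1=20=t.

sweat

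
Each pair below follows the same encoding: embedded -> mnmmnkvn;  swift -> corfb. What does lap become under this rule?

yju

The output letters match the input read backwards, each shifted +9: embedded reversed is deddebme. Two steps: reverse the string, then apply a Caesar shift of +9.
Applying it to lap: reverse → pal; then shift: p+9=y, a+9=j, l+9=u.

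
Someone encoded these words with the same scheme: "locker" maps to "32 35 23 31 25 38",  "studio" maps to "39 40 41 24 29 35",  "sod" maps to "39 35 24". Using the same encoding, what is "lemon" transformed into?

The number is (letter's place in the alphabet, a=1) + 20.
On lemon: l=12→32, e=5→25, m=13→33, o=15→35, n=14→34.

32 25 33 35 34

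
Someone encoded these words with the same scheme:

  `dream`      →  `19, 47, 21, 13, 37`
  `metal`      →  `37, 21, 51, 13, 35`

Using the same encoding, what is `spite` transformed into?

d(#4)→19 and r(#18)→47: differences scale by 2, so n = 2·pos + 11. With a=1..z=26, the number is 2·pos + 11.
On spite: s=19→49, p=16→43, i=9→29, t=20→51, e=5→21.

49, 43, 29, 51, 21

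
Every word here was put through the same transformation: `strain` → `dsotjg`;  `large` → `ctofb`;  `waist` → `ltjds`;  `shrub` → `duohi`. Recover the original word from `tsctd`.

s(18)→d(3) and t(19)→s(18) fit y≡15x+19 (mod 26); the inverse of 15 mod 26 is 7. Each letter's alphabet position (a=0..z=25) is mapped through 15·x+19 mod 26 — an affine cipher.
Undoing it on tsctd: t(19)→7·(19−19)≡0=a; s(18)→7·(18−19)≡19=t; c(2)→7·(2−19)≡11=l; t(19)→7·(19−19)≡0=a; d(3)→7·(3−19)≡18=s (all mod 26).

atlas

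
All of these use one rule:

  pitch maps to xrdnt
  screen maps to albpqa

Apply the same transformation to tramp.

The shift increases by 1 at each position, starting from +8: 8, 9, 10, ….
On tramp: t+8=b, r+9=a, a+10=k, m+11=x, p+12=b.

bakxb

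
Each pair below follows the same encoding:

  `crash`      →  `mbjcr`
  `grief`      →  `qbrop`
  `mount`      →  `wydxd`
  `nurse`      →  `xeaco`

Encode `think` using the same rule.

Shifts by position in crash: pos 0: c→m (+10), pos 1: r→b (+10), pos 2: a→j (+9), pos 3: s→c (+10), pos 4: h→r (+10) — repeating every 3. It's a Vigenère-style cipher with numeric key [10,10,9]: position i shifts by key[i mod 3].
On think: t+10=d, h+10=r, i+9=r, n+10=x, k+10=u.

drrxu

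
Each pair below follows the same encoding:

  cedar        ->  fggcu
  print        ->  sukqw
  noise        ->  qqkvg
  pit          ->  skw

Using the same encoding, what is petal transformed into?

Two shifts are in play — +2 for a/e/i/o/u, +3 for every other letter.
Applying it to petal: p(cons)+3=s, e(vowel)+2=g, t(cons)+3=w, a(vowel)+2=c, l(cons)+3=o.

sgwco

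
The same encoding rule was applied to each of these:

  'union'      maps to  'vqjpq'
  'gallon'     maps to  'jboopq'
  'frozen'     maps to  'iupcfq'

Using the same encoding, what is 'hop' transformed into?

The shift depends on letter class: consonant n→q is +3, but vowel u→v is +1. Vowels shift forward by 1 and consonants shift forward by 3.
For hop: h(cons)+3=k, o(vowel)+1=p, p(cons)+3=s.

kps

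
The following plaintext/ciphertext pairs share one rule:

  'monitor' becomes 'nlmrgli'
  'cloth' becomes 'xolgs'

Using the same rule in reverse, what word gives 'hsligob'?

shortly

This is the alphabet-reversal cipher (Atbash): a becomes z, b becomes y, etc.
Decoding hsligob: h↔s, s↔h, l↔o, i↔r, g↔t, o↔l, b↔y.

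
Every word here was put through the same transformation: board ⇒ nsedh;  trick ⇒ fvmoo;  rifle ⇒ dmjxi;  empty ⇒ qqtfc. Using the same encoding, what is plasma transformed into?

Shifts by position in board: pos 0: b→n (+12), pos 1: o→s (+4), pos 2: a→e (+4), pos 3: r→d (+12), pos 4: d→h (+4) — repeating every 3. It's a Vigenère-style cipher with numeric key [12,4,4]: position i shifts by key[i mod 3].
Applying it to plasma: p+12=b, l+4=p, a+4=e, s+12=e, m+4=q, a+4=e.

bpeeqe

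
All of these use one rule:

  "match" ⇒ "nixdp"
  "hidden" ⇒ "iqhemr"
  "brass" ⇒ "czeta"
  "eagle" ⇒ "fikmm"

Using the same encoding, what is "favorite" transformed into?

Shifts by position in match: pos 0: m→n (+1), pos 1: a→i (+8), pos 2: t→x (+4), pos 3: c→d (+1), pos 4: h→p (+8) — repeating every 3. It's a Vigenère-style cipher with numeric key [1,8,4]: position i shifts by key[i mod 3].
On favorite: f+1=g, a+8=i, v+4=z, o+1=p, r+8=z, i+4=m, t+1=u, e+8=m.

gizpzmum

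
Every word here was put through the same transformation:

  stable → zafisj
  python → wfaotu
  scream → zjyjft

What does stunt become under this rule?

Two shifts are in play — +5 for a/e/i/o/u, +7 for every other letter.
On stunt: s(cons)+7=z, t(cons)+7=a, u(vowel)+5=z, n(cons)+7=u, t(cons)+7=a.

zazua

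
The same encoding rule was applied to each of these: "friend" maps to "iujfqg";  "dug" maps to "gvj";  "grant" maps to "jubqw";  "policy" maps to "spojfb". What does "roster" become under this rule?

The shift depends on letter class: consonant f→i is +3, but vowel i→j is +1. Vowels shift forward by 1 and consonants shift forward by 3.
On roster: r(cons)+3=u, o(vowel)+1=p, s(cons)+3=v, t(cons)+3=w, e(vowel)+1=f, r(cons)+3=u.

upvwfu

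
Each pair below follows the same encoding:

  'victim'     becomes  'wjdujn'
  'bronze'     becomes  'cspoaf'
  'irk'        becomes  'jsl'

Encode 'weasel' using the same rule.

Compare letters: v→w is +1, i→j is +1, c→d is +1 — a constant shift. It's a constant shift of +1 (ROT1).
Applying it to weasel: w+1=x, e+1=f, a+1=b, s+1=t, e+1=f, l+1=m.

xfbtfm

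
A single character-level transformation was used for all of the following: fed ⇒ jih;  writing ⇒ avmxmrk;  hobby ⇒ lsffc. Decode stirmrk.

opening

Compare letters: f→j is +4, e→i is +4, d→h is +4 — a constant shift. This is a Caesar cipher with shift 4.
Decoding stirmrk: s−4=o, t−4=p, i−4=e, r−4=n, m−4=i, r−4=n, k−4=g.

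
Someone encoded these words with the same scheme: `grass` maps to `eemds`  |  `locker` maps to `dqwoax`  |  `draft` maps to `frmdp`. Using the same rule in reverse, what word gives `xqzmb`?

The word is reversed, then every letter is shifted forward by 12.
Undoing it on xqzmb: shift back: x−12=l, q−12=e, z−12=n, m−12=a, b−12=p → lenap; then reverse → panel.

panel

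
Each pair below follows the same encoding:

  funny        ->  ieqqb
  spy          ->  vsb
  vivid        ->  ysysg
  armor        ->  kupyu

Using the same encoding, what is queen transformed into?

teooq

The shift depends on letter class: consonant f→i is +3, but vowel u→e is +10. Two shifts are in play — +10 for a/e/i/o/u, +3 for every other letter.
For queen: q(cons)+3=t, u(vowel)+10=e, e(vowel)+10=o, e(vowel)+10=o, n(cons)+3=q.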